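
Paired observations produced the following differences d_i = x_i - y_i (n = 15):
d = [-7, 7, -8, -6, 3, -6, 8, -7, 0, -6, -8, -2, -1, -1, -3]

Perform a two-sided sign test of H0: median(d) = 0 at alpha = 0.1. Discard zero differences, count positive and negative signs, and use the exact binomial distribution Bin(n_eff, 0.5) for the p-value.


Step 1: Discard zero differences. Original n = 15; n_eff = number of nonzero differences = 14.
Nonzero differences (with sign): -7, +7, -8, -6, +3, -6, +8, -7, -6, -8, -2, -1, -1, -3
Step 2: Count signs: positive = 3, negative = 11.
Step 3: Under H0: P(positive) = 0.5, so the number of positives S ~ Bin(14, 0.5).
Step 4: Two-sided exact p-value = sum of Bin(14,0.5) probabilities at or below the observed probability = 0.057373.
Step 5: alpha = 0.1. reject H0.

n_eff = 14, pos = 3, neg = 11, p = 0.057373, reject H0.


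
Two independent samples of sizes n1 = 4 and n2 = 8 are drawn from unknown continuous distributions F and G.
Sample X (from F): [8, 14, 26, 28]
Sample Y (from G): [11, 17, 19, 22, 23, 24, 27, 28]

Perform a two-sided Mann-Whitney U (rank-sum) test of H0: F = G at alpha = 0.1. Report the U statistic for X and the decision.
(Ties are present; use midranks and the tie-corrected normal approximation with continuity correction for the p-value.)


Step 1: Combine and sort all 12 observations; assign midranks.
sorted (value, group): (8,X), (11,Y), (14,X), (17,Y), (19,Y), (22,Y), (23,Y), (24,Y), (26,X), (27,Y), (28,X), (28,Y)
ranks: 8->1, 11->2, 14->3, 17->4, 19->5, 22->6, 23->7, 24->8, 26->9, 27->10, 28->11.5, 28->11.5
Step 2: Rank sum for X: R1 = 1 + 3 + 9 + 11.5 = 24.5.
Step 3: U_X = R1 - n1(n1+1)/2 = 24.5 - 4*5/2 = 24.5 - 10 = 14.5.
       U_Y = n1*n2 - U_X = 32 - 14.5 = 17.5.
Step 4: Ties are present, so use the tie-corrected normal approximation (with continuity correction) for the p-value.
Step 5: p-value = 0.864901; compare to alpha = 0.1. fail to reject H0.

U_X = 14.5, p = 0.864901, fail to reject H0 at alpha = 0.1.


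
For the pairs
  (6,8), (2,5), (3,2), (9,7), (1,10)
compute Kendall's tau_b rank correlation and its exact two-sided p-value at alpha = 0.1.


Step 1: Enumerate the 10 unordered pairs (i,j) with i<j and classify each by sign(x_j-x_i) * sign(y_j-y_i).
  (1,2):dx=-4,dy=-3->C; (1,3):dx=-3,dy=-6->C; (1,4):dx=+3,dy=-1->D; (1,5):dx=-5,dy=+2->D
  (2,3):dx=+1,dy=-3->D; (2,4):dx=+7,dy=+2->C; (2,5):dx=-1,dy=+5->D; (3,4):dx=+6,dy=+5->C
  (3,5):dx=-2,dy=+8->D; (4,5):dx=-8,dy=+3->D
Step 2: C = 4, D = 6, total pairs = 10.
Step 3: tau = (C - D)/(n(n-1)/2) = (4 - 6)/10 = -0.200000.
Step 4: Exact two-sided p-value (enumerate n! = 120 permutations of y under H0): p = 0.816667.
Step 5: alpha = 0.1. fail to reject H0.

tau_b = -0.2000 (C=4, D=6), p = 0.816667, fail to reject H0.


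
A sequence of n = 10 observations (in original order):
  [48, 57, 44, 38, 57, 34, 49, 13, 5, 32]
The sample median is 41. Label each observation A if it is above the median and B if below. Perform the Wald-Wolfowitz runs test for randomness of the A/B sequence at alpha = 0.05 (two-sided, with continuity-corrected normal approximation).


Step 1: Compute median = 41; label A = above, B = below.
Labels in order: AAABABABBB  (n_A = 5, n_B = 5)
Step 2: Count runs R = 6.
Step 3: Under H0 (random ordering), E[R] = 2*n_A*n_B/(n_A+n_B) + 1 = 2*5*5/10 + 1 = 6.0000.
        Var[R] = 2*n_A*n_B*(2*n_A*n_B - n_A - n_B) / ((n_A+n_B)^2 * (n_A+n_B-1)) = 2000/900 = 2.2222.
        SD[R] = 1.4907.
Step 4: R = E[R], so z = 0 with no continuity correction.
Step 5: Two-sided p-value via normal approximation = 2*(1 - Phi(|z|)) = 1.000000.
Step 6: alpha = 0.05. fail to reject H0.

R = 6, z = 0.0000, p = 1.000000, fail to reject H0.


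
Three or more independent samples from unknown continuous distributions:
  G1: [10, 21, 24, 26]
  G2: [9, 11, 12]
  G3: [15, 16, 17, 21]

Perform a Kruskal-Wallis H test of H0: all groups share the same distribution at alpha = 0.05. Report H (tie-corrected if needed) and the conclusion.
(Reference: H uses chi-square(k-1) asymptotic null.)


Step 1: Combine all N = 11 observations and assign midranks.
sorted (value, group, rank): (9,G2,1), (10,G1,2), (11,G2,3), (12,G2,4), (15,G3,5), (16,G3,6), (17,G3,7), (21,G1,8.5), (21,G3,8.5), (24,G1,10), (26,G1,11)
Step 2: Sum ranks within each group.
R_1 = 31.5 (n_1 = 4)
R_2 = 8 (n_2 = 3)
R_3 = 26.5 (n_3 = 4)
Step 3: H = 12/(N(N+1)) * sum(R_i^2/n_i) - 3(N+1)
     = 12/(11*12) * (31.5^2/4 + 8^2/3 + 26.5^2/4) - 3*12
     = 0.090909 * 444.958 - 36
     = 4.450758.
Step 4: Ties present; correction factor C = 1 - 6/(11^3 - 11) = 0.995455. Corrected H = 4.450758 / 0.995455 = 4.471081.
Step 5: Under H0, H ~ chi^2(2); p-value = 0.106934.
Step 6: alpha = 0.05. fail to reject H0.

H = 4.4711, df = 2, p = 0.106934, fail to reject H0.


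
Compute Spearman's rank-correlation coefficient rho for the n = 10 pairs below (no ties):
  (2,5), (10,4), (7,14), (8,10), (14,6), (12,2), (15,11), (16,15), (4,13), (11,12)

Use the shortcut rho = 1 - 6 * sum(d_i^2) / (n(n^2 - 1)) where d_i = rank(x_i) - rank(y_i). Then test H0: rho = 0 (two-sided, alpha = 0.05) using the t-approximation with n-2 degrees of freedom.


Step 1: Rank x and y separately (midranks; no ties here).
rank(x): 2->1, 10->5, 7->3, 8->4, 14->8, 12->7, 15->9, 16->10, 4->2, 11->6
rank(y): 5->3, 4->2, 14->9, 10->5, 6->4, 2->1, 11->6, 15->10, 13->8, 12->7
Step 2: d_i = R_x(i) - R_y(i); compute d_i^2.
  (1-3)^2=4, (5-2)^2=9, (3-9)^2=36, (4-5)^2=1, (8-4)^2=16, (7-1)^2=36, (9-6)^2=9, (10-10)^2=0, (2-8)^2=36, (6-7)^2=1
sum(d^2) = 148.
Step 3: rho = 1 - 6*148 / (10*(10^2 - 1)) = 1 - 888/990 = 0.103030.
Step 4: Under H0, t = rho * sqrt((n-2)/(1-rho^2)) = 0.2930 ~ t(8).
Step 5: Two-sided p-value from the t-distribution with 8 df = 0.776998.
Step 6: alpha = 0.05. fail to reject H0.

rho = 0.1030, p = 0.776998, fail to reject H0 at alpha = 0.05.


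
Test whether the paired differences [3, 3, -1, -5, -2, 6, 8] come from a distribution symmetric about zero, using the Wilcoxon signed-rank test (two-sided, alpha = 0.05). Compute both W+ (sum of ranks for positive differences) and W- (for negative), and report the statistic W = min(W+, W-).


Step 1: Drop any zero differences (none here) and take |d_i|.
|d| = [3, 3, 1, 5, 2, 6, 8]
Step 2: Midrank |d_i| (ties get averaged ranks).
ranks: |3|->3.5, |3|->3.5, |1|->1, |5|->5, |2|->2, |6|->6, |8|->7
Step 3: Attach original signs; sum ranks with positive sign and with negative sign.
W+ = 3.5 + 3.5 + 6 + 7 = 20
W- = 1 + 5 + 2 = 8
(Check: W+ + W- = 28 should equal n(n+1)/2 = 28.)
Step 4: Test statistic W = min(W+, W-) = 8.
Step 5: Ties in |d|, so use the tie-corrected normal approximation.
        E[W] = n(n+1)/4 = 7*8/4 = 14.
        Tie groups: |d|=3 (t=2); sum(t^3 - t) = 6.
        Var[W] = n(n+1)(2n+1)/24 - sum(t^3-t)/48 = 840/24 - 6/48 = 34.875.
        z = (W - E[W]) / sqrt(Var[W]) = (8 - 14) / 5.9055 = -1.0160.
        Two-sided p = 2*Phi(z) = 0.309629.
Step 6: alpha = 0.05. fail to reject H0.

W+ = 20, W- = 8, W = min = 8, p = 0.309629, fail to reject H0.


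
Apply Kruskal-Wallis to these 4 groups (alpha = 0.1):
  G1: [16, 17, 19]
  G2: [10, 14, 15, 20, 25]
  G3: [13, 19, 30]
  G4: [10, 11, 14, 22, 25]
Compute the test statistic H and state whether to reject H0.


Step 1: Combine all N = 16 observations and assign midranks.
sorted (value, group, rank): (10,G2,1.5), (10,G4,1.5), (11,G4,3), (13,G3,4), (14,G2,5.5), (14,G4,5.5), (15,G2,7), (16,G1,8), (17,G1,9), (19,G1,10.5), (19,G3,10.5), (20,G2,12), (22,G4,13), (25,G2,14.5), (25,G4,14.5), (30,G3,16)
Step 2: Sum ranks within each group.
R_1 = 27.5 (n_1 = 3)
R_2 = 40.5 (n_2 = 5)
R_3 = 30.5 (n_3 = 3)
R_4 = 37.5 (n_4 = 5)
Step 3: H = 12/(N(N+1)) * sum(R_i^2/n_i) - 3(N+1)
     = 12/(16*17) * (27.5^2/3 + 40.5^2/5 + 30.5^2/3 + 37.5^2/5) - 3*17
     = 0.044118 * 1171.47 - 51
     = 0.682353.
Step 4: Ties present; correction factor C = 1 - 24/(16^3 - 16) = 0.994118. Corrected H = 0.682353 / 0.994118 = 0.686391.
Step 5: Under H0, H ~ chi^2(3); p-value = 0.876400.
Step 6: alpha = 0.1. fail to reject H0.

H = 0.6864, df = 3, p = 0.876400, fail to reject H0.


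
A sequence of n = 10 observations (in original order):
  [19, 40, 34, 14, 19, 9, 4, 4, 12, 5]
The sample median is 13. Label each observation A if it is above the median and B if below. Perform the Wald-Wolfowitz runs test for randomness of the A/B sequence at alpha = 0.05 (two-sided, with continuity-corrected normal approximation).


Step 1: Compute median = 13; label A = above, B = below.
Labels in order: AAAAABBBBB  (n_A = 5, n_B = 5)
Step 2: Count runs R = 2.
Step 3: Under H0 (random ordering), E[R] = 2*n_A*n_B/(n_A+n_B) + 1 = 2*5*5/10 + 1 = 6.0000.
        Var[R] = 2*n_A*n_B*(2*n_A*n_B - n_A - n_B) / ((n_A+n_B)^2 * (n_A+n_B-1)) = 2000/900 = 2.2222.
        SD[R] = 1.4907.
Step 4: Continuity-corrected z = (R + 0.5 - E[R]) / SD[R] = (2 + 0.5 - 6.0000) / 1.4907 = -2.3479.
Step 5: Two-sided p-value via normal approximation = 2*(1 - Phi(|z|)) = 0.018881.
Step 6: alpha = 0.05. reject H0.

R = 2, z = -2.3479, p = 0.018881, reject H0.


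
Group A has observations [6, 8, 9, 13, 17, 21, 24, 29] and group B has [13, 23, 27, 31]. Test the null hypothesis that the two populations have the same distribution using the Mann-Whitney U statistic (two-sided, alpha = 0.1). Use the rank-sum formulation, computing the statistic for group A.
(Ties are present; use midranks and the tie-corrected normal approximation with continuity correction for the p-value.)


Step 1: Combine and sort all 12 observations; assign midranks.
sorted (value, group): (6,X), (8,X), (9,X), (13,X), (13,Y), (17,X), (21,X), (23,Y), (24,X), (27,Y), (29,X), (31,Y)
ranks: 6->1, 8->2, 9->3, 13->4.5, 13->4.5, 17->6, 21->7, 23->8, 24->9, 27->10, 29->11, 31->12
Step 2: Rank sum for X: R1 = 1 + 2 + 3 + 4.5 + 6 + 7 + 9 + 11 = 43.5.
Step 3: U_X = R1 - n1(n1+1)/2 = 43.5 - 8*9/2 = 43.5 - 36 = 7.5.
       U_Y = n1*n2 - U_X = 32 - 7.5 = 24.5.
Step 4: Ties are present, so use the tie-corrected normal approximation (with continuity correction) for the p-value.
Step 5: p-value = 0.173478; compare to alpha = 0.1. fail to reject H0.

U_X = 7.5, p = 0.173478, fail to reject H0 at alpha = 0.1.


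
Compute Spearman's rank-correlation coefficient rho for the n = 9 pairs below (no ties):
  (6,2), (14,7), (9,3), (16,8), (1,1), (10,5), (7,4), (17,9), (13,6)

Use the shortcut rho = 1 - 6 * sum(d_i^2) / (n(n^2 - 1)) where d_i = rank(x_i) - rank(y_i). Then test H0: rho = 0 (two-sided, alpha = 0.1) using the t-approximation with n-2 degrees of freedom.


Step 1: Rank x and y separately (midranks; no ties here).
rank(x): 6->2, 14->7, 9->4, 16->8, 1->1, 10->5, 7->3, 17->9, 13->6
rank(y): 2->2, 7->7, 3->3, 8->8, 1->1, 5->5, 4->4, 9->9, 6->6
Step 2: d_i = R_x(i) - R_y(i); compute d_i^2.
  (2-2)^2=0, (7-7)^2=0, (4-3)^2=1, (8-8)^2=0, (1-1)^2=0, (5-5)^2=0, (3-4)^2=1, (9-9)^2=0, (6-6)^2=0
sum(d^2) = 2.
Step 3: rho = 1 - 6*2 / (9*(9^2 - 1)) = 1 - 12/720 = 0.983333.
Step 4: Under H0, t = rho * sqrt((n-2)/(1-rho^2)) = 14.3096 ~ t(7).
Step 5: Two-sided p-value from the t-distribution with 7 df = 0.000002.
Step 6: alpha = 0.1. reject H0.

rho = 0.9833, p = 0.000002, reject H0 at alpha = 0.1.


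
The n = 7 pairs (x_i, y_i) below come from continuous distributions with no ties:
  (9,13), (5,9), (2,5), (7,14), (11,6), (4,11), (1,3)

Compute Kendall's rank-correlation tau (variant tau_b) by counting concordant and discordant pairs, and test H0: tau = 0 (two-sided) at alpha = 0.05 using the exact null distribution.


Step 1: Enumerate the 21 unordered pairs (i,j) with i<j and classify each by sign(x_j-x_i) * sign(y_j-y_i).
  (1,2):dx=-4,dy=-4->C; (1,3):dx=-7,dy=-8->C; (1,4):dx=-2,dy=+1->D; (1,5):dx=+2,dy=-7->D
  (1,6):dx=-5,dy=-2->C; (1,7):dx=-8,dy=-10->C; (2,3):dx=-3,dy=-4->C; (2,4):dx=+2,dy=+5->C
  (2,5):dx=+6,dy=-3->D; (2,6):dx=-1,dy=+2->D; (2,7):dx=-4,dy=-6->C; (3,4):dx=+5,dy=+9->C
  (3,5):dx=+9,dy=+1->C; (3,6):dx=+2,dy=+6->C; (3,7):dx=-1,dy=-2->C; (4,5):dx=+4,dy=-8->D
  (4,6):dx=-3,dy=-3->C; (4,7):dx=-6,dy=-11->C; (5,6):dx=-7,dy=+5->D; (5,7):dx=-10,dy=-3->C
  (6,7):dx=-3,dy=-8->C
Step 2: C = 15, D = 6, total pairs = 21.
Step 3: tau = (C - D)/(n(n-1)/2) = (15 - 6)/21 = 0.428571.
Step 4: Exact two-sided p-value (enumerate n! = 5040 permutations of y under H0): p = 0.238889.
Step 5: alpha = 0.05. fail to reject H0.

tau_b = 0.4286 (C=15, D=6), p = 0.238889, fail to reject H0.


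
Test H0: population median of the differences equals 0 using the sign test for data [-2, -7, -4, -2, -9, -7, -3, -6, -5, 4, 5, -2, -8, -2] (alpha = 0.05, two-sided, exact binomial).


Step 1: Discard zero differences. Original n = 14; n_eff = number of nonzero differences = 14.
Nonzero differences (with sign): -2, -7, -4, -2, -9, -7, -3, -6, -5, +4, +5, -2, -8, -2
Step 2: Count signs: positive = 2, negative = 12.
Step 3: Under H0: P(positive) = 0.5, so the number of positives S ~ Bin(14, 0.5).
Step 4: Two-sided exact p-value = sum of Bin(14,0.5) probabilities at or below the observed probability = 0.012939.
Step 5: alpha = 0.05. reject H0.

n_eff = 14, pos = 2, neg = 12, p = 0.012939, reject H0.


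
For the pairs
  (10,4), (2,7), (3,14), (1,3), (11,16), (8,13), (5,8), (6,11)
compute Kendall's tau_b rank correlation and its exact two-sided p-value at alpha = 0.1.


Step 1: Enumerate the 28 unordered pairs (i,j) with i<j and classify each by sign(x_j-x_i) * sign(y_j-y_i).
  (1,2):dx=-8,dy=+3->D; (1,3):dx=-7,dy=+10->D; (1,4):dx=-9,dy=-1->C; (1,5):dx=+1,dy=+12->C
  (1,6):dx=-2,dy=+9->D; (1,7):dx=-5,dy=+4->D; (1,8):dx=-4,dy=+7->D; (2,3):dx=+1,dy=+7->C
  (2,4):dx=-1,dy=-4->C; (2,5):dx=+9,dy=+9->C; (2,6):dx=+6,dy=+6->C; (2,7):dx=+3,dy=+1->C
  (2,8):dx=+4,dy=+4->C; (3,4):dx=-2,dy=-11->C; (3,5):dx=+8,dy=+2->C; (3,6):dx=+5,dy=-1->D
  (3,7):dx=+2,dy=-6->D; (3,8):dx=+3,dy=-3->D; (4,5):dx=+10,dy=+13->C; (4,6):dx=+7,dy=+10->C
  (4,7):dx=+4,dy=+5->C; (4,8):dx=+5,dy=+8->C; (5,6):dx=-3,dy=-3->C; (5,7):dx=-6,dy=-8->C
  (5,8):dx=-5,dy=-5->C; (6,7):dx=-3,dy=-5->C; (6,8):dx=-2,dy=-2->C; (7,8):dx=+1,dy=+3->C
Step 2: C = 20, D = 8, total pairs = 28.
Step 3: tau = (C - D)/(n(n-1)/2) = (20 - 8)/28 = 0.428571.
Step 4: Exact two-sided p-value (enumerate n! = 40320 permutations of y under H0): p = 0.178869.
Step 5: alpha = 0.1. fail to reject H0.

tau_b = 0.4286 (C=20, D=8), p = 0.178869, fail to reject H0.


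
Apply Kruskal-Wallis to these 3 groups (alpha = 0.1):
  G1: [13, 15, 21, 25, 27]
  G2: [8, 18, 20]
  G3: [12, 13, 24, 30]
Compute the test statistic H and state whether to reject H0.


Step 1: Combine all N = 12 observations and assign midranks.
sorted (value, group, rank): (8,G2,1), (12,G3,2), (13,G1,3.5), (13,G3,3.5), (15,G1,5), (18,G2,6), (20,G2,7), (21,G1,8), (24,G3,9), (25,G1,10), (27,G1,11), (30,G3,12)
Step 2: Sum ranks within each group.
R_1 = 37.5 (n_1 = 5)
R_2 = 14 (n_2 = 3)
R_3 = 26.5 (n_3 = 4)
Step 3: H = 12/(N(N+1)) * sum(R_i^2/n_i) - 3(N+1)
     = 12/(12*13) * (37.5^2/5 + 14^2/3 + 26.5^2/4) - 3*13
     = 0.076923 * 522.146 - 39
     = 1.165064.
Step 4: Ties present; correction factor C = 1 - 6/(12^3 - 12) = 0.996503. Corrected H = 1.165064 / 0.996503 = 1.169152.
Step 5: Under H0, H ~ chi^2(2); p-value = 0.557342.
Step 6: alpha = 0.1. fail to reject H0.

H = 1.1692, df = 2, p = 0.557342, fail to reject H0.


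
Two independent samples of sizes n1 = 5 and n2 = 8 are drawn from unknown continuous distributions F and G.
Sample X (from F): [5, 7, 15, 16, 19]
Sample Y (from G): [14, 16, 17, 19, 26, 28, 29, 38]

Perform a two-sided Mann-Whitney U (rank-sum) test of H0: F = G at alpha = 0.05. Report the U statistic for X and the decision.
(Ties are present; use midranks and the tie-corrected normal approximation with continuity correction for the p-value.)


Step 1: Combine and sort all 13 observations; assign midranks.
sorted (value, group): (5,X), (7,X), (14,Y), (15,X), (16,X), (16,Y), (17,Y), (19,X), (19,Y), (26,Y), (28,Y), (29,Y), (38,Y)
ranks: 5->1, 7->2, 14->3, 15->4, 16->5.5, 16->5.5, 17->7, 19->8.5, 19->8.5, 26->10, 28->11, 29->12, 38->13
Step 2: Rank sum for X: R1 = 1 + 2 + 4 + 5.5 + 8.5 = 21.
Step 3: U_X = R1 - n1(n1+1)/2 = 21 - 5*6/2 = 21 - 15 = 6.
       U_Y = n1*n2 - U_X = 40 - 6 = 34.
Step 4: Ties are present, so use the tie-corrected normal approximation (with continuity correction) for the p-value.
Step 5: p-value = 0.047519; compare to alpha = 0.05. reject H0.

U_X = 6, p = 0.047519, reject H0 at alpha = 0.05.


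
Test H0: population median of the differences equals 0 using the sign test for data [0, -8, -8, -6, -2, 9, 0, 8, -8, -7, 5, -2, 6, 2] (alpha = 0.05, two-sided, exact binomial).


Step 1: Discard zero differences. Original n = 14; n_eff = number of nonzero differences = 12.
Nonzero differences (with sign): -8, -8, -6, -2, +9, +8, -8, -7, +5, -2, +6, +2
Step 2: Count signs: positive = 5, negative = 7.
Step 3: Under H0: P(positive) = 0.5, so the number of positives S ~ Bin(12, 0.5).
Step 4: Two-sided exact p-value = sum of Bin(12,0.5) probabilities at or below the observed probability = 0.774414.
Step 5: alpha = 0.05. fail to reject H0.

n_eff = 12, pos = 5, neg = 7, p = 0.774414, fail to reject H0.


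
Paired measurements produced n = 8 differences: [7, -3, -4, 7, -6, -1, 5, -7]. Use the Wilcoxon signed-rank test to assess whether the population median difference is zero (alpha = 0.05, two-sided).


Step 1: Drop any zero differences (none here) and take |d_i|.
|d| = [7, 3, 4, 7, 6, 1, 5, 7]
Step 2: Midrank |d_i| (ties get averaged ranks).
ranks: |7|->7, |3|->2, |4|->3, |7|->7, |6|->5, |1|->1, |5|->4, |7|->7
Step 3: Attach original signs; sum ranks with positive sign and with negative sign.
W+ = 7 + 7 + 4 = 18
W- = 2 + 3 + 5 + 1 + 7 = 18
(Check: W+ + W- = 36 should equal n(n+1)/2 = 36.)
Step 4: Test statistic W = min(W+, W-) = 18.
Step 5: Ties in |d|, so use the tie-corrected normal approximation.
        E[W] = n(n+1)/4 = 8*9/4 = 18.
        Tie groups: |d|=7 (t=3); sum(t^3 - t) = 24.
        Var[W] = n(n+1)(2n+1)/24 - sum(t^3-t)/48 = 1224/24 - 24/48 = 50.5.
        z = (W - E[W]) / sqrt(Var[W]) = (18 - 18) / 7.1063 = 0.0000.
        Two-sided p = 2*Phi(z) = 1.000000.
Step 6: alpha = 0.05. fail to reject H0.

W+ = 18, W- = 18, W = min = 18, p = 1.000000, fail to reject H0.


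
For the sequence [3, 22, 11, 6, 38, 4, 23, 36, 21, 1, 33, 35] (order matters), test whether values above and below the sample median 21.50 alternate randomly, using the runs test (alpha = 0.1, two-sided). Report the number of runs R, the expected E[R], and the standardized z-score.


Step 1: Compute median = 21.50; label A = above, B = below.
Labels in order: BABBABAABBAA  (n_A = 6, n_B = 6)
Step 2: Count runs R = 8.
Step 3: Under H0 (random ordering), E[R] = 2*n_A*n_B/(n_A+n_B) + 1 = 2*6*6/12 + 1 = 7.0000.
        Var[R] = 2*n_A*n_B*(2*n_A*n_B - n_A - n_B) / ((n_A+n_B)^2 * (n_A+n_B-1)) = 4320/1584 = 2.7273.
        SD[R] = 1.6514.
Step 4: Continuity-corrected z = (R - 0.5 - E[R]) / SD[R] = (8 - 0.5 - 7.0000) / 1.6514 = 0.3028.
Step 5: Two-sided p-value via normal approximation = 2*(1 - Phi(|z|)) = 0.762069.
Step 6: alpha = 0.1. fail to reject H0.

R = 8, z = 0.3028, p = 0.762069, fail to reject H0.


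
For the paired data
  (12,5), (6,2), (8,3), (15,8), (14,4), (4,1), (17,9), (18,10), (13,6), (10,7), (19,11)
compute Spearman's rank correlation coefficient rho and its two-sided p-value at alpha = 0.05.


Step 1: Rank x and y separately (midranks; no ties here).
rank(x): 12->5, 6->2, 8->3, 15->8, 14->7, 4->1, 17->9, 18->10, 13->6, 10->4, 19->11
rank(y): 5->5, 2->2, 3->3, 8->8, 4->4, 1->1, 9->9, 10->10, 6->6, 7->7, 11->11
Step 2: d_i = R_x(i) - R_y(i); compute d_i^2.
  (5-5)^2=0, (2-2)^2=0, (3-3)^2=0, (8-8)^2=0, (7-4)^2=9, (1-1)^2=0, (9-9)^2=0, (10-10)^2=0, (6-6)^2=0, (4-7)^2=9, (11-11)^2=0
sum(d^2) = 18.
Step 3: rho = 1 - 6*18 / (11*(11^2 - 1)) = 1 - 108/1320 = 0.918182.
Step 4: Under H0, t = rho * sqrt((n-2)/(1-rho^2)) = 6.9531 ~ t(9).
Step 5: Two-sided p-value from the t-distribution with 9 df = 0.000067.
Step 6: alpha = 0.05. reject H0.

rho = 0.9182, p = 0.000067, reject H0 at alpha = 0.05.


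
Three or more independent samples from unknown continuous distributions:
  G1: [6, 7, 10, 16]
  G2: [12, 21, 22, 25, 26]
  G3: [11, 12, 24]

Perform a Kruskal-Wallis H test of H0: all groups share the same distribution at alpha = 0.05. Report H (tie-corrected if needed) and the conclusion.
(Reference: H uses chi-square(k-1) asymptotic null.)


Step 1: Combine all N = 12 observations and assign midranks.
sorted (value, group, rank): (6,G1,1), (7,G1,2), (10,G1,3), (11,G3,4), (12,G2,5.5), (12,G3,5.5), (16,G1,7), (21,G2,8), (22,G2,9), (24,G3,10), (25,G2,11), (26,G2,12)
Step 2: Sum ranks within each group.
R_1 = 13 (n_1 = 4)
R_2 = 45.5 (n_2 = 5)
R_3 = 19.5 (n_3 = 3)
Step 3: H = 12/(N(N+1)) * sum(R_i^2/n_i) - 3(N+1)
     = 12/(12*13) * (13^2/4 + 45.5^2/5 + 19.5^2/3) - 3*13
     = 0.076923 * 583.05 - 39
     = 5.850000.
Step 4: Ties present; correction factor C = 1 - 6/(12^3 - 12) = 0.996503. Corrected H = 5.850000 / 0.996503 = 5.870526.
Step 5: Under H0, H ~ chi^2(2); p-value = 0.053117.
Step 6: alpha = 0.05. fail to reject H0.

H = 5.8705, df = 2, p = 0.053117, fail to reject H0.


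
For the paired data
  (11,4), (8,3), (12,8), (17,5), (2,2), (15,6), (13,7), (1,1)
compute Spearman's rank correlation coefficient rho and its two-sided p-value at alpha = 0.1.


Step 1: Rank x and y separately (midranks; no ties here).
rank(x): 11->4, 8->3, 12->5, 17->8, 2->2, 15->7, 13->6, 1->1
rank(y): 4->4, 3->3, 8->8, 5->5, 2->2, 6->6, 7->7, 1->1
Step 2: d_i = R_x(i) - R_y(i); compute d_i^2.
  (4-4)^2=0, (3-3)^2=0, (5-8)^2=9, (8-5)^2=9, (2-2)^2=0, (7-6)^2=1, (6-7)^2=1, (1-1)^2=0
sum(d^2) = 20.
Step 3: rho = 1 - 6*20 / (8*(8^2 - 1)) = 1 - 120/504 = 0.761905.
Step 4: Under H0, t = rho * sqrt((n-2)/(1-rho^2)) = 2.8814 ~ t(6).
Step 5: Two-sided p-value from the t-distribution with 6 df = 0.028005.
Step 6: alpha = 0.1. reject H0.

rho = 0.7619, p = 0.028005, reject H0 at alpha = 0.1.


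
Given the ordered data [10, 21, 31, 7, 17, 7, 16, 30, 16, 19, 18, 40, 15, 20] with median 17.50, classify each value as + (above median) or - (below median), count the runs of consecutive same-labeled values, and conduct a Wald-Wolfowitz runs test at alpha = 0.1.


Step 1: Compute median = 17.50; label A = above, B = below.
Labels in order: BAABBBBABAAABA  (n_A = 7, n_B = 7)
Step 2: Count runs R = 8.
Step 3: Under H0 (random ordering), E[R] = 2*n_A*n_B/(n_A+n_B) + 1 = 2*7*7/14 + 1 = 8.0000.
        Var[R] = 2*n_A*n_B*(2*n_A*n_B - n_A - n_B) / ((n_A+n_B)^2 * (n_A+n_B-1)) = 8232/2548 = 3.2308.
        SD[R] = 1.7974.
Step 4: R = E[R], so z = 0 with no continuity correction.
Step 5: Two-sided p-value via normal approximation = 2*(1 - Phi(|z|)) = 1.000000.
Step 6: alpha = 0.1. fail to reject H0.

R = 8, z = 0.0000, p = 1.000000, fail to reject H0.


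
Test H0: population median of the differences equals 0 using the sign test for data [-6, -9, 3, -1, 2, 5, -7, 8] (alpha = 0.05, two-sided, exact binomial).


Step 1: Discard zero differences. Original n = 8; n_eff = number of nonzero differences = 8.
Nonzero differences (with sign): -6, -9, +3, -1, +2, +5, -7, +8
Step 2: Count signs: positive = 4, negative = 4.
Step 3: Under H0: P(positive) = 0.5, so the number of positives S ~ Bin(8, 0.5).
Step 4: Two-sided exact p-value = sum of Bin(8,0.5) probabilities at or below the observed probability = 1.000000.
Step 5: alpha = 0.05. fail to reject H0.

n_eff = 8, pos = 4, neg = 4, p = 1.000000, fail to reject H0.


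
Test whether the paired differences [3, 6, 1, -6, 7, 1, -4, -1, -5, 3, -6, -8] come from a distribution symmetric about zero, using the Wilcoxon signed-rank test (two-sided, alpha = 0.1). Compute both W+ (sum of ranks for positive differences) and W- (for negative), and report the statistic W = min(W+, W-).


Step 1: Drop any zero differences (none here) and take |d_i|.
|d| = [3, 6, 1, 6, 7, 1, 4, 1, 5, 3, 6, 8]
Step 2: Midrank |d_i| (ties get averaged ranks).
ranks: |3|->4.5, |6|->9, |1|->2, |6|->9, |7|->11, |1|->2, |4|->6, |1|->2, |5|->7, |3|->4.5, |6|->9, |8|->12
Step 3: Attach original signs; sum ranks with positive sign and with negative sign.
W+ = 4.5 + 9 + 2 + 11 + 2 + 4.5 = 33
W- = 9 + 6 + 2 + 7 + 9 + 12 = 45
(Check: W+ + W- = 78 should equal n(n+1)/2 = 78.)
Step 4: Test statistic W = min(W+, W-) = 33.
Step 5: Ties in |d|, so use the tie-corrected normal approximation.
        E[W] = n(n+1)/4 = 12*13/4 = 39.
        Tie groups: |d|=1 (t=3), |d|=3 (t=2), |d|=6 (t=3); sum(t^3 - t) = 54.
        Var[W] = n(n+1)(2n+1)/24 - sum(t^3-t)/48 = 3900/24 - 54/48 = 161.375.
        z = (W - E[W]) / sqrt(Var[W]) = (33 - 39) / 12.7033 = -0.4723.
        Two-sided p = 2*Phi(z) = 0.636701.
Step 6: alpha = 0.1. fail to reject H0.

W+ = 33, W- = 45, W = min = 33, p = 0.636701, fail to reject H0.


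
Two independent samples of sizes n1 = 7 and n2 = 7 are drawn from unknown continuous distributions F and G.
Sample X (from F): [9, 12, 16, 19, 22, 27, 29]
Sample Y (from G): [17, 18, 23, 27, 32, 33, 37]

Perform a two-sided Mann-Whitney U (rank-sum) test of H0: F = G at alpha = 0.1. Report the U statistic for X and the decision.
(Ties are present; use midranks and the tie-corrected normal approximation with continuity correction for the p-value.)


Step 1: Combine and sort all 14 observations; assign midranks.
sorted (value, group): (9,X), (12,X), (16,X), (17,Y), (18,Y), (19,X), (22,X), (23,Y), (27,X), (27,Y), (29,X), (32,Y), (33,Y), (37,Y)
ranks: 9->1, 12->2, 16->3, 17->4, 18->5, 19->6, 22->7, 23->8, 27->9.5, 27->9.5, 29->11, 32->12, 33->13, 37->14
Step 2: Rank sum for X: R1 = 1 + 2 + 3 + 6 + 7 + 9.5 + 11 = 39.5.
Step 3: U_X = R1 - n1(n1+1)/2 = 39.5 - 7*8/2 = 39.5 - 28 = 11.5.
       U_Y = n1*n2 - U_X = 49 - 11.5 = 37.5.
Step 4: Ties are present, so use the tie-corrected normal approximation (with continuity correction) for the p-value.
Step 5: p-value = 0.109832; compare to alpha = 0.1. fail to reject H0.

U_X = 11.5, p = 0.109832, fail to reject H0 at alpha = 0.1.


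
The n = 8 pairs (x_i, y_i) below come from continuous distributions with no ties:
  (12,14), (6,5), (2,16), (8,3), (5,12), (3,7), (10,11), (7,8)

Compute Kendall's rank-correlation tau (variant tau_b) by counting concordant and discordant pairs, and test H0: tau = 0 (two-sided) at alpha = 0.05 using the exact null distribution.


Step 1: Enumerate the 28 unordered pairs (i,j) with i<j and classify each by sign(x_j-x_i) * sign(y_j-y_i).
  (1,2):dx=-6,dy=-9->C; (1,3):dx=-10,dy=+2->D; (1,4):dx=-4,dy=-11->C; (1,5):dx=-7,dy=-2->C
  (1,6):dx=-9,dy=-7->C; (1,7):dx=-2,dy=-3->C; (1,8):dx=-5,dy=-6->C; (2,3):dx=-4,dy=+11->D
  (2,4):dx=+2,dy=-2->D; (2,5):dx=-1,dy=+7->D; (2,6):dx=-3,dy=+2->D; (2,7):dx=+4,dy=+6->C
  (2,8):dx=+1,dy=+3->C; (3,4):dx=+6,dy=-13->D; (3,5):dx=+3,dy=-4->D; (3,6):dx=+1,dy=-9->D
  (3,7):dx=+8,dy=-5->D; (3,8):dx=+5,dy=-8->D; (4,5):dx=-3,dy=+9->D; (4,6):dx=-5,dy=+4->D
  (4,7):dx=+2,dy=+8->C; (4,8):dx=-1,dy=+5->D; (5,6):dx=-2,dy=-5->C; (5,7):dx=+5,dy=-1->D
  (5,8):dx=+2,dy=-4->D; (6,7):dx=+7,dy=+4->C; (6,8):dx=+4,dy=+1->C; (7,8):dx=-3,dy=-3->C
Step 2: C = 13, D = 15, total pairs = 28.
Step 3: tau = (C - D)/(n(n-1)/2) = (13 - 15)/28 = -0.071429.
Step 4: Exact two-sided p-value (enumerate n! = 40320 permutations of y under H0): p = 0.904861.
Step 5: alpha = 0.05. fail to reject H0.

tau_b = -0.0714 (C=13, D=15), p = 0.904861, fail to reject H0.


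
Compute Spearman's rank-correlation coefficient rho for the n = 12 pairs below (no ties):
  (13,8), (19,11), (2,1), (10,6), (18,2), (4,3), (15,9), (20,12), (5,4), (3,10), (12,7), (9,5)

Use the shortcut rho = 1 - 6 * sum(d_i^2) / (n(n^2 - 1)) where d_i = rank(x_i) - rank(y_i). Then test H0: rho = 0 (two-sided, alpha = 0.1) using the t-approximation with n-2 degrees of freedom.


Step 1: Rank x and y separately (midranks; no ties here).
rank(x): 13->8, 19->11, 2->1, 10->6, 18->10, 4->3, 15->9, 20->12, 5->4, 3->2, 12->7, 9->5
rank(y): 8->8, 11->11, 1->1, 6->6, 2->2, 3->3, 9->9, 12->12, 4->4, 10->10, 7->7, 5->5
Step 2: d_i = R_x(i) - R_y(i); compute d_i^2.
  (8-8)^2=0, (11-11)^2=0, (1-1)^2=0, (6-6)^2=0, (10-2)^2=64, (3-3)^2=0, (9-9)^2=0, (12-12)^2=0, (4-4)^2=0, (2-10)^2=64, (7-7)^2=0, (5-5)^2=0
sum(d^2) = 128.
Step 3: rho = 1 - 6*128 / (12*(12^2 - 1)) = 1 - 768/1716 = 0.552448.
Step 4: Under H0, t = rho * sqrt((n-2)/(1-rho^2)) = 2.0959 ~ t(10).
Step 5: Two-sided p-value from the t-distribution with 10 df = 0.062511.
Step 6: alpha = 0.1. reject H0.

rho = 0.5524, p = 0.062511, reject H0 at alpha = 0.1.


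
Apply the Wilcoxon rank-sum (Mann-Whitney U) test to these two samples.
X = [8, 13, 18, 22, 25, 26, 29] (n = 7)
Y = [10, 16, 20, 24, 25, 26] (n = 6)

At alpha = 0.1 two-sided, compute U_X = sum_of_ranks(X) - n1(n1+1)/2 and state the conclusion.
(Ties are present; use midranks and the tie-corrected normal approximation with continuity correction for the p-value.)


Step 1: Combine and sort all 13 observations; assign midranks.
sorted (value, group): (8,X), (10,Y), (13,X), (16,Y), (18,X), (20,Y), (22,X), (24,Y), (25,X), (25,Y), (26,X), (26,Y), (29,X)
ranks: 8->1, 10->2, 13->3, 16->4, 18->5, 20->6, 22->7, 24->8, 25->9.5, 25->9.5, 26->11.5, 26->11.5, 29->13
Step 2: Rank sum for X: R1 = 1 + 3 + 5 + 7 + 9.5 + 11.5 + 13 = 50.
Step 3: U_X = R1 - n1(n1+1)/2 = 50 - 7*8/2 = 50 - 28 = 22.
       U_Y = n1*n2 - U_X = 42 - 22 = 20.
Step 4: Ties are present, so use the tie-corrected normal approximation (with continuity correction) for the p-value.
Step 5: p-value = 0.942900; compare to alpha = 0.1. fail to reject H0.

U_X = 22, p = 0.942900, fail to reject H0 at alpha = 0.1.


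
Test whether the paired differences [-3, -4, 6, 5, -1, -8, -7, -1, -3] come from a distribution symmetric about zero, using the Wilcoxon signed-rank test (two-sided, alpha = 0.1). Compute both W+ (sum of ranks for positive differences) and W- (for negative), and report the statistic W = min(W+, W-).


Step 1: Drop any zero differences (none here) and take |d_i|.
|d| = [3, 4, 6, 5, 1, 8, 7, 1, 3]
Step 2: Midrank |d_i| (ties get averaged ranks).
ranks: |3|->3.5, |4|->5, |6|->7, |5|->6, |1|->1.5, |8|->9, |7|->8, |1|->1.5, |3|->3.5
Step 3: Attach original signs; sum ranks with positive sign and with negative sign.
W+ = 7 + 6 = 13
W- = 3.5 + 5 + 1.5 + 9 + 8 + 1.5 + 3.5 = 32
(Check: W+ + W- = 45 should equal n(n+1)/2 = 45.)
Step 4: Test statistic W = min(W+, W-) = 13.
Step 5: Ties in |d|, so use the tie-corrected normal approximation.
        E[W] = n(n+1)/4 = 9*10/4 = 22.5.
        Tie groups: |d|=1 (t=2), |d|=3 (t=2); sum(t^3 - t) = 12.
        Var[W] = n(n+1)(2n+1)/24 - sum(t^3-t)/48 = 1710/24 - 12/48 = 71.
        z = (W - E[W]) / sqrt(Var[W]) = (13 - 22.5) / 8.4261 = -1.1274.
        Two-sided p = 2*Phi(z) = 0.259555.
Step 6: alpha = 0.1. fail to reject H0.

W+ = 13, W- = 32, W = min = 13, p = 0.259555, fail to reject H0.


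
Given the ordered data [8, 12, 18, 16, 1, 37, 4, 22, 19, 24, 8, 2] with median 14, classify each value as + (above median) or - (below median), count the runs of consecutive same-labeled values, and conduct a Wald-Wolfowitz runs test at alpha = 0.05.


Step 1: Compute median = 14; label A = above, B = below.
Labels in order: BBAABABAAABB  (n_A = 6, n_B = 6)
Step 2: Count runs R = 7.
Step 3: Under H0 (random ordering), E[R] = 2*n_A*n_B/(n_A+n_B) + 1 = 2*6*6/12 + 1 = 7.0000.
        Var[R] = 2*n_A*n_B*(2*n_A*n_B - n_A - n_B) / ((n_A+n_B)^2 * (n_A+n_B-1)) = 4320/1584 = 2.7273.
        SD[R] = 1.6514.
Step 4: R = E[R], so z = 0 with no continuity correction.
Step 5: Two-sided p-value via normal approximation = 2*(1 - Phi(|z|)) = 1.000000.
Step 6: alpha = 0.05. fail to reject H0.

R = 7, z = 0.0000, p = 1.000000, fail to reject H0.


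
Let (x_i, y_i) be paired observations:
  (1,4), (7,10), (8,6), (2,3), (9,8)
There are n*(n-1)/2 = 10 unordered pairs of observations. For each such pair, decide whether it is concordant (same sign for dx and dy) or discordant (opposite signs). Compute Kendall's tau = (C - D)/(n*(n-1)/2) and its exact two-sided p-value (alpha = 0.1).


Step 1: Enumerate the 10 unordered pairs (i,j) with i<j and classify each by sign(x_j-x_i) * sign(y_j-y_i).
  (1,2):dx=+6,dy=+6->C; (1,3):dx=+7,dy=+2->C; (1,4):dx=+1,dy=-1->D; (1,5):dx=+8,dy=+4->C
  (2,3):dx=+1,dy=-4->D; (2,4):dx=-5,dy=-7->C; (2,5):dx=+2,dy=-2->D; (3,4):dx=-6,dy=-3->C
  (3,5):dx=+1,dy=+2->C; (4,5):dx=+7,dy=+5->C
Step 2: C = 7, D = 3, total pairs = 10.
Step 3: tau = (C - D)/(n(n-1)/2) = (7 - 3)/10 = 0.400000.
Step 4: Exact two-sided p-value (enumerate n! = 120 permutations of y under H0): p = 0.483333.
Step 5: alpha = 0.1. fail to reject H0.

tau_b = 0.4000 (C=7, D=3), p = 0.483333, fail to reject H0.


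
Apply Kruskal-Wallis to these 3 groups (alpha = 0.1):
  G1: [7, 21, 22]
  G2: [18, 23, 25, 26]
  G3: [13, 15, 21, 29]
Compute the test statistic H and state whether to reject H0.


Step 1: Combine all N = 11 observations and assign midranks.
sorted (value, group, rank): (7,G1,1), (13,G3,2), (15,G3,3), (18,G2,4), (21,G1,5.5), (21,G3,5.5), (22,G1,7), (23,G2,8), (25,G2,9), (26,G2,10), (29,G3,11)
Step 2: Sum ranks within each group.
R_1 = 13.5 (n_1 = 3)
R_2 = 31 (n_2 = 4)
R_3 = 21.5 (n_3 = 4)
Step 3: H = 12/(N(N+1)) * sum(R_i^2/n_i) - 3(N+1)
     = 12/(11*12) * (13.5^2/3 + 31^2/4 + 21.5^2/4) - 3*12
     = 0.090909 * 416.562 - 36
     = 1.869318.
Step 4: Ties present; correction factor C = 1 - 6/(11^3 - 11) = 0.995455. Corrected H = 1.869318 / 0.995455 = 1.877854.
Step 5: Under H0, H ~ chi^2(2); p-value = 0.391047.
Step 6: alpha = 0.1. fail to reject H0.

H = 1.8779, df = 2, p = 0.391047, fail to reject H0.


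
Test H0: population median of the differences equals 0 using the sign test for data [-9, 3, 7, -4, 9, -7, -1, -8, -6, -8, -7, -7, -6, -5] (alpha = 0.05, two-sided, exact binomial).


Step 1: Discard zero differences. Original n = 14; n_eff = number of nonzero differences = 14.
Nonzero differences (with sign): -9, +3, +7, -4, +9, -7, -1, -8, -6, -8, -7, -7, -6, -5
Step 2: Count signs: positive = 3, negative = 11.
Step 3: Under H0: P(positive) = 0.5, so the number of positives S ~ Bin(14, 0.5).
Step 4: Two-sided exact p-value = sum of Bin(14,0.5) probabilities at or below the observed probability = 0.057373.
Step 5: alpha = 0.05. fail to reject H0.

n_eff = 14, pos = 3, neg = 11, p = 0.057373, fail to reject H0.


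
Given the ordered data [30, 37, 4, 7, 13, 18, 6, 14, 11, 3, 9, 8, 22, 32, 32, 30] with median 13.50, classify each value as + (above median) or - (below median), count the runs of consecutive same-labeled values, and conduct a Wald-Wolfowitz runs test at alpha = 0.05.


Step 1: Compute median = 13.50; label A = above, B = below.
Labels in order: AABBBABABBBBAAAA  (n_A = 8, n_B = 8)
Step 2: Count runs R = 7.
Step 3: Under H0 (random ordering), E[R] = 2*n_A*n_B/(n_A+n_B) + 1 = 2*8*8/16 + 1 = 9.0000.
        Var[R] = 2*n_A*n_B*(2*n_A*n_B - n_A - n_B) / ((n_A+n_B)^2 * (n_A+n_B-1)) = 14336/3840 = 3.7333.
        SD[R] = 1.9322.
Step 4: Continuity-corrected z = (R + 0.5 - E[R]) / SD[R] = (7 + 0.5 - 9.0000) / 1.9322 = -0.7763.
Step 5: Two-sided p-value via normal approximation = 2*(1 - Phi(|z|)) = 0.437558.
Step 6: alpha = 0.05. fail to reject H0.

R = 7, z = -0.7763, p = 0.437558, fail to reject H0.


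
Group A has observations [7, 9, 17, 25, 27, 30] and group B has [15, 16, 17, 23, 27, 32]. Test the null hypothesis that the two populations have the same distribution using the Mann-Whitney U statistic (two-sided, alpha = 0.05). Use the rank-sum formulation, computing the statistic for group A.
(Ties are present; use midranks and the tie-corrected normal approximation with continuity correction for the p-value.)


Step 1: Combine and sort all 12 observations; assign midranks.
sorted (value, group): (7,X), (9,X), (15,Y), (16,Y), (17,X), (17,Y), (23,Y), (25,X), (27,X), (27,Y), (30,X), (32,Y)
ranks: 7->1, 9->2, 15->3, 16->4, 17->5.5, 17->5.5, 23->7, 25->8, 27->9.5, 27->9.5, 30->11, 32->12
Step 2: Rank sum for X: R1 = 1 + 2 + 5.5 + 8 + 9.5 + 11 = 37.
Step 3: U_X = R1 - n1(n1+1)/2 = 37 - 6*7/2 = 37 - 21 = 16.
       U_Y = n1*n2 - U_X = 36 - 16 = 20.
Step 4: Ties are present, so use the tie-corrected normal approximation (with continuity correction) for the p-value.
Step 5: p-value = 0.809527; compare to alpha = 0.05. fail to reject H0.

U_X = 16, p = 0.809527, fail to reject H0 at alpha = 0.05.


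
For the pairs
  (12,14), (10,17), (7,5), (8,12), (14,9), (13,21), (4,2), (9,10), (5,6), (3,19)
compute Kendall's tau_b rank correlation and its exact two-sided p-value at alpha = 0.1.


Step 1: Enumerate the 45 unordered pairs (i,j) with i<j and classify each by sign(x_j-x_i) * sign(y_j-y_i).
  (1,2):dx=-2,dy=+3->D; (1,3):dx=-5,dy=-9->C; (1,4):dx=-4,dy=-2->C; (1,5):dx=+2,dy=-5->D
  (1,6):dx=+1,dy=+7->C; (1,7):dx=-8,dy=-12->C; (1,8):dx=-3,dy=-4->C; (1,9):dx=-7,dy=-8->C
  (1,10):dx=-9,dy=+5->D; (2,3):dx=-3,dy=-12->C; (2,4):dx=-2,dy=-5->C; (2,5):dx=+4,dy=-8->D
  (2,6):dx=+3,dy=+4->C; (2,7):dx=-6,dy=-15->C; (2,8):dx=-1,dy=-7->C; (2,9):dx=-5,dy=-11->C
  (2,10):dx=-7,dy=+2->D; (3,4):dx=+1,dy=+7->C; (3,5):dx=+7,dy=+4->C; (3,6):dx=+6,dy=+16->C
  (3,7):dx=-3,dy=-3->C; (3,8):dx=+2,dy=+5->C; (3,9):dx=-2,dy=+1->D; (3,10):dx=-4,dy=+14->D
  (4,5):dx=+6,dy=-3->D; (4,6):dx=+5,dy=+9->C; (4,7):dx=-4,dy=-10->C; (4,8):dx=+1,dy=-2->D
  (4,9):dx=-3,dy=-6->C; (4,10):dx=-5,dy=+7->D; (5,6):dx=-1,dy=+12->D; (5,7):dx=-10,dy=-7->C
  (5,8):dx=-5,dy=+1->D; (5,9):dx=-9,dy=-3->C; (5,10):dx=-11,dy=+10->D; (6,7):dx=-9,dy=-19->C
  (6,8):dx=-4,dy=-11->C; (6,9):dx=-8,dy=-15->C; (6,10):dx=-10,dy=-2->C; (7,8):dx=+5,dy=+8->C
  (7,9):dx=+1,dy=+4->C; (7,10):dx=-1,dy=+17->D; (8,9):dx=-4,dy=-4->C; (8,10):dx=-6,dy=+9->D
  (9,10):dx=-2,dy=+13->D
Step 2: C = 29, D = 16, total pairs = 45.
Step 3: tau = (C - D)/(n(n-1)/2) = (29 - 16)/45 = 0.288889.
Step 4: Exact two-sided p-value (enumerate n! = 3628800 permutations of y under H0): p = 0.291248.
Step 5: alpha = 0.1. fail to reject H0.

tau_b = 0.2889 (C=29, D=16), p = 0.291248, fail to reject H0.


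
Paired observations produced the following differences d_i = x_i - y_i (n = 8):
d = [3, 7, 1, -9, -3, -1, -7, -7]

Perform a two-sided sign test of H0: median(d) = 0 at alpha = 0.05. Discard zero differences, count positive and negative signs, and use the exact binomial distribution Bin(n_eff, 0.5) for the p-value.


Step 1: Discard zero differences. Original n = 8; n_eff = number of nonzero differences = 8.
Nonzero differences (with sign): +3, +7, +1, -9, -3, -1, -7, -7
Step 2: Count signs: positive = 3, negative = 5.
Step 3: Under H0: P(positive) = 0.5, so the number of positives S ~ Bin(8, 0.5).
Step 4: Two-sided exact p-value = sum of Bin(8,0.5) probabilities at or below the observed probability = 0.726562.
Step 5: alpha = 0.05. fail to reject H0.

n_eff = 8, pos = 3, neg = 5, p = 0.726562, fail to reject H0.


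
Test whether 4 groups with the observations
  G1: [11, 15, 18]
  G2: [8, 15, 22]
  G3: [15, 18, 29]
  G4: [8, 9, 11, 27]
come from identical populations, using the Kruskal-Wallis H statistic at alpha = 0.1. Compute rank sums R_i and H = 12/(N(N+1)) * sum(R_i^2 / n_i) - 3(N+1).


Step 1: Combine all N = 13 observations and assign midranks.
sorted (value, group, rank): (8,G2,1.5), (8,G4,1.5), (9,G4,3), (11,G1,4.5), (11,G4,4.5), (15,G1,7), (15,G2,7), (15,G3,7), (18,G1,9.5), (18,G3,9.5), (22,G2,11), (27,G4,12), (29,G3,13)
Step 2: Sum ranks within each group.
R_1 = 21 (n_1 = 3)
R_2 = 19.5 (n_2 = 3)
R_3 = 29.5 (n_3 = 3)
R_4 = 21 (n_4 = 4)
Step 3: H = 12/(N(N+1)) * sum(R_i^2/n_i) - 3(N+1)
     = 12/(13*14) * (21^2/3 + 19.5^2/3 + 29.5^2/3 + 21^2/4) - 3*14
     = 0.065934 * 674.083 - 42
     = 2.445055.
Step 4: Ties present; correction factor C = 1 - 42/(13^3 - 13) = 0.980769. Corrected H = 2.445055 / 0.980769 = 2.492997.
Step 5: Under H0, H ~ chi^2(3); p-value = 0.476558.
Step 6: alpha = 0.1. fail to reject H0.

H = 2.4930, df = 3, p = 0.476558, fail to reject H0.


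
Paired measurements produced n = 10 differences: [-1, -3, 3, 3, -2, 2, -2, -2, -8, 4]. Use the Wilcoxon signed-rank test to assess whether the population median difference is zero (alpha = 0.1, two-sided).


Step 1: Drop any zero differences (none here) and take |d_i|.
|d| = [1, 3, 3, 3, 2, 2, 2, 2, 8, 4]
Step 2: Midrank |d_i| (ties get averaged ranks).
ranks: |1|->1, |3|->7, |3|->7, |3|->7, |2|->3.5, |2|->3.5, |2|->3.5, |2|->3.5, |8|->10, |4|->9
Step 3: Attach original signs; sum ranks with positive sign and with negative sign.
W+ = 7 + 7 + 3.5 + 9 = 26.5
W- = 1 + 7 + 3.5 + 3.5 + 3.5 + 10 = 28.5
(Check: W+ + W- = 55 should equal n(n+1)/2 = 55.)
Step 4: Test statistic W = min(W+, W-) = 26.5.
Step 5: Ties in |d|, so use the tie-corrected normal approximation.
        E[W] = n(n+1)/4 = 10*11/4 = 27.5.
        Tie groups: |d|=2 (t=4), |d|=3 (t=3); sum(t^3 - t) = 84.
        Var[W] = n(n+1)(2n+1)/24 - sum(t^3-t)/48 = 2310/24 - 84/48 = 94.5.
        z = (W - E[W]) / sqrt(Var[W]) = (26.5 - 27.5) / 9.7211 = -0.1029.
        Two-sided p = 2*Phi(z) = 0.918067.
Step 6: alpha = 0.1. fail to reject H0.

W+ = 26.5, W- = 28.5, W = min = 26.5, p = 0.918067, fail to reject H0.
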